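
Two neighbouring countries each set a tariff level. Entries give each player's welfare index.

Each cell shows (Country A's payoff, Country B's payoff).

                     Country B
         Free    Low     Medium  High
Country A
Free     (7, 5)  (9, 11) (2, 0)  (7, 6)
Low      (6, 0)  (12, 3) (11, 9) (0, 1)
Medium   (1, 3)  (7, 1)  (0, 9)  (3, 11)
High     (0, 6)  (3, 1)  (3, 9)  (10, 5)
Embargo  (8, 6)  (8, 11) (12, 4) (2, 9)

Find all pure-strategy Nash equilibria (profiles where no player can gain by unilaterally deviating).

There is no pure-strategy Nash equilibrium.

(Free, Free): Country A can switch to Embargo (7 → 8). Not NE.
(Free, Low): Country A can switch to Low (9 → 12). Not NE.
(Free, Medium): Country A can switch to Low (2 → 11). Not NE.
(Free, High): Country A can switch to High (7 → 10). Not NE.
(Low, Free): Country A can switch to Free (6 → 7). Not NE.
(Low, Low): Country B can switch to Medium (3 → 9). Not NE.
(Low, Medium): Country A can switch to Embargo (11 → 12). Not NE.
(Low, High): Country A can switch to Free (0 → 7). Not NE.
(Medium, Free): Country A can switch to Free (1 → 7). Not NE.
(Medium, Low): Country A can switch to Free (7 → 9). Not NE.
(The remaining 10 profiles each have a profitable deviation by the same check.)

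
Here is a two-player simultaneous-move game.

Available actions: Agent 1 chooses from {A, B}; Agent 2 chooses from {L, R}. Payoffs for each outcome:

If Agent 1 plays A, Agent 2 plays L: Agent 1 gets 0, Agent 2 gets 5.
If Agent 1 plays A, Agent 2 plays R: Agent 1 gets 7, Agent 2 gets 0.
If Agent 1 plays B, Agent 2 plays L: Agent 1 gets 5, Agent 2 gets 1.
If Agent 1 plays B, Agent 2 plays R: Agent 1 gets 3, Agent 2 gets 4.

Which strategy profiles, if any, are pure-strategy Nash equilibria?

There is no pure-strategy Nash equilibrium.

(A, L): Agent 1 can switch to B (0 → 5). Not NE.
(A, R): Agent 2 can switch to L (0 → 5). Not NE.
(B, L): Agent 2 can switch to R (1 → 4). Not NE.
(B, R): Agent 1 can switch to A (3 → 7). Not NE.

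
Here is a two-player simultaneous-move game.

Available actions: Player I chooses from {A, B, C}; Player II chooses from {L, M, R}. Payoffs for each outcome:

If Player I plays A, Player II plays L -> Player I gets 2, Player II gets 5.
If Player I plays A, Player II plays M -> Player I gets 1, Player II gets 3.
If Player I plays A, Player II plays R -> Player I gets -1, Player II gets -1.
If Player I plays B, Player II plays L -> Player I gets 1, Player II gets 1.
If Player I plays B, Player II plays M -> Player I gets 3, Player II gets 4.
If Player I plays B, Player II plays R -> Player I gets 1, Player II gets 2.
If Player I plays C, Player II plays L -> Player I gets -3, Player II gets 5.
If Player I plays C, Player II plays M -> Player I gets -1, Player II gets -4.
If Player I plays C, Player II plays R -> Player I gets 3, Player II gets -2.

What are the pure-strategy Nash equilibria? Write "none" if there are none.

(A, L): Player I gets 2, best alternative 1; Player II gets 5, best alternative 3. No profitable deviation — NE.
(A, M): Player I can switch to B (1 → 3). Not NE.
(A, R): Player I can switch to B (-1 → 1). Not NE.
(B, L): Player I can switch to A (1 → 2). Not NE.
(B, M): Player I gets 3, best alternative 1; Player II gets 4, best alternative 2. No profitable deviation — NE.
(B, R): Player I can switch to C (1 → 3). Not NE.
(C, L): Player I can switch to A (-3 → 2). Not NE.
(C, M): Player I can switch to A (-1 → 1). Not NE.
(C, R): Player II can switch to L (-2 → 5). Not NE.

(A, L); (B, M)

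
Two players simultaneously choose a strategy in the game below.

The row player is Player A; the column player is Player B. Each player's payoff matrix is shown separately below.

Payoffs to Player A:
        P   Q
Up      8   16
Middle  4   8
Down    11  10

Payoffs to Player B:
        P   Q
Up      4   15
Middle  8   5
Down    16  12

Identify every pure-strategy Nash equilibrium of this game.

(Up, Q) and (Down, P)

For each player, find the best response to each opponent profile; mutual best responses are the pure NE.
Player A against P: payoffs 8, 4, 11 → best response Down.
Player A against Q: payoffs 16, 8, 10 → best response Up.
Player B against Up: payoffs 4, 15 → best response Q.
Player B against Middle: payoffs 8, 5 → best response P.
Player B against Down: payoffs 16, 12 → best response P.
Mutual best responses: (Up, Q); (Down, P).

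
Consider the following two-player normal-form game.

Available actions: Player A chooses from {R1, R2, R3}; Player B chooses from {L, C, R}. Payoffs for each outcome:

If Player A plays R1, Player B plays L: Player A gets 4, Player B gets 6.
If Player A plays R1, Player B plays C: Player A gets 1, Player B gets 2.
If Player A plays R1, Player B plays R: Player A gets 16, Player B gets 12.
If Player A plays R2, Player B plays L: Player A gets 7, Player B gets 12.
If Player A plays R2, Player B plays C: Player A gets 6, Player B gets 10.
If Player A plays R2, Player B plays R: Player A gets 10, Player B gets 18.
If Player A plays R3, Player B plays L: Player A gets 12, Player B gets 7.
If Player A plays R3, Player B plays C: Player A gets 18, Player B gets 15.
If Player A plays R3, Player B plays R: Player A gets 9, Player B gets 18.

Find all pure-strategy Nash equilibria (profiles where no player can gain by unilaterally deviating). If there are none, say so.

Check each profile: it is a Nash equilibrium iff no player can strictly gain by switching unilaterally.
(R1, L): Player A can switch to R2 (4 → 7). Not NE.
(R1, C): Player A can switch to R2 (1 → 6). Not NE.
(R1, R): Player A gets 16, best alternative 10; Player B gets 12, best alternative 6. No profitable deviation — NE.
(R2, L): Player A can switch to R3 (7 → 12). Not NE.
(R2, C): Player A can switch to R3 (6 → 18). Not NE.
(R2, R): Player A can switch to R1 (10 → 16). Not NE.
(R3, L): Player B can switch to C (7 → 15). Not NE.
(R3, C): Player B can switch to R (15 → 18). Not NE.
(R3, R): Player A can switch to R1 (9 → 16). Not NE.

(R1, R)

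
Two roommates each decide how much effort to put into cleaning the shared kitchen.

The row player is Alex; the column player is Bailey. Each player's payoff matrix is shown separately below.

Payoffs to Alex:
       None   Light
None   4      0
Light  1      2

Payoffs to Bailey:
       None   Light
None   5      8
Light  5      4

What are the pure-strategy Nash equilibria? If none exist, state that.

Alex against None: payoffs 4, 1 → best response None.
Alex against Light: payoffs 0, 2 → best response Light.
Bailey against None: payoffs 5, 8 → best response Light.
Bailey against Light: payoffs 5, 4 → best response None.
No profile is a mutual best response for all players.

No pure-strategy Nash equilibrium.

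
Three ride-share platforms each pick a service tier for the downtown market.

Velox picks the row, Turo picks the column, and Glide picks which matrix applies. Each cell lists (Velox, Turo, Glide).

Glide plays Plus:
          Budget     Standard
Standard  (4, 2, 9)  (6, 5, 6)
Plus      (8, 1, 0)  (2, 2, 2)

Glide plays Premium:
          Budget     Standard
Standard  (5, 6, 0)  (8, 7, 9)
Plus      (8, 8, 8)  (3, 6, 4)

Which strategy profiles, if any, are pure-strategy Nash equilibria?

Pure-strategy Nash equilibria: (Standard, Standard, Premium), (Plus, Budget, Premium)

Check each profile: it is a Nash equilibrium iff no player can strictly gain by switching unilaterally.
(Standard, Budget, Plus): Velox can switch to Plus (4 → 8). Not NE.
(Standard, Budget, Premium): Velox can switch to Plus (5 → 8). Not NE.
(Standard, Standard, Plus): Glide can switch to Premium (6 → 9). Not NE.
(Standard, Standard, Premium): Velox gets 8, best alternative 3; Turo gets 7, best alternative 6; Glide gets 9, best alternative 6. No profitable deviation — NE.
(Plus, Budget, Plus): Turo can switch to Standard (1 → 2). Not NE.
(Plus, Budget, Premium): Velox gets 8, best alternative 5; Turo gets 8, best alternative 6; Glide gets 8, best alternative 0. No profitable deviation — NE.
(Plus, Standard, Plus): Velox can switch to Standard (2 → 6). Not NE.
(Plus, Standard, Premium): Velox can switch to Standard (3 → 8). Not NE.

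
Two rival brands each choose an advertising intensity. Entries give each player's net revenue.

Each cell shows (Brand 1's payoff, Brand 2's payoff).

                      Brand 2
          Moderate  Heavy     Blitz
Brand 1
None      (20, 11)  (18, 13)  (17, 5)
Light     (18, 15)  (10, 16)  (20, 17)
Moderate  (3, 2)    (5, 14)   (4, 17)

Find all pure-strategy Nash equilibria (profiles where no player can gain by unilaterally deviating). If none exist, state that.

(None, Moderate): Brand 2 can switch to Heavy (11 → 13). Not NE.
(None, Heavy): Brand 1 gets 18, best alternative 10; Brand 2 gets 13, best alternative 11. No profitable deviation — NE.
(None, Blitz): Brand 1 can switch to Light (17 → 20). Not NE.
(Light, Moderate): Brand 1 can switch to None (18 → 20). Not NE.
(Light, Heavy): Brand 1 can switch to None (10 → 18). Not NE.
(Light, Blitz): Brand 1 gets 20, best alternative 17; Brand 2 gets 17, best alternative 16. No profitable deviation — NE.
(Moderate, Moderate): Brand 1 can switch to None (3 → 20). Not NE.
(Moderate, Heavy): Brand 1 can switch to None (5 → 18). Not NE.
(Moderate, Blitz): Brand 1 can switch to None (4 → 17). Not NE.

Pure-strategy Nash equilibria: (None, Heavy); (Light, Blitz)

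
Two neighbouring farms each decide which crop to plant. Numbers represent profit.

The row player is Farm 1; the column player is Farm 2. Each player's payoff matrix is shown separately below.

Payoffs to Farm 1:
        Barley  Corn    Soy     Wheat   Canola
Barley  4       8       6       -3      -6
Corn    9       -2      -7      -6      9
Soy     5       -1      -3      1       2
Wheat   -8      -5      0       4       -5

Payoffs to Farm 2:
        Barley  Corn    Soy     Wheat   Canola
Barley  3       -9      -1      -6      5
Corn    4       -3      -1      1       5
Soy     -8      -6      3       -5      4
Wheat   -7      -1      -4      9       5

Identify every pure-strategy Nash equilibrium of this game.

(Barley, Barley): Farm 1 can switch to Corn (4 → 9). Not NE.
(Barley, Corn): Farm 2 can switch to Barley (-9 → 3). Not NE.
(Barley, Soy): Farm 2 can switch to Barley (-1 → 3). Not NE.
(Barley, Wheat): Farm 1 can switch to Soy (-3 → 1). Not NE.
(Barley, Canola): Farm 1 can switch to Corn (-6 → 9). Not NE.
(Corn, Barley): Farm 2 can switch to Canola (4 → 5). Not NE.
(Corn, Corn): Farm 1 can switch to Barley (-2 → 8). Not NE.
(Corn, Soy): Farm 1 can switch to Barley (-7 → 6). Not NE.
(Corn, Canola): Farm 1 gets 9, best alternative 2; Farm 2 gets 5, best alternative 4. No profitable deviation — NE.
(Wheat, Wheat): Farm 1 gets 4, best alternative 1; Farm 2 gets 9, best alternative 5. No profitable deviation — NE.
(The remaining 10 profiles each have a profitable deviation by the same check.)

Pure-strategy Nash equilibria: (Corn, Canola); (Wheat, Wheat)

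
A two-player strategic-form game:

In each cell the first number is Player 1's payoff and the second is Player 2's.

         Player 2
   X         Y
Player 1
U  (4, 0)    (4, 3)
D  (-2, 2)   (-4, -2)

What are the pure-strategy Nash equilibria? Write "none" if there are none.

Player 1 against X: payoffs 4, -2 → best response U.
Player 1 against Y: payoffs 4, -4 → best response U.
Player 2 against U: payoffs 0, 3 → best response Y.
Player 2 against D: payoffs 2, -2 → best response X.
Mutual best responses: (U, Y).

(U, Y)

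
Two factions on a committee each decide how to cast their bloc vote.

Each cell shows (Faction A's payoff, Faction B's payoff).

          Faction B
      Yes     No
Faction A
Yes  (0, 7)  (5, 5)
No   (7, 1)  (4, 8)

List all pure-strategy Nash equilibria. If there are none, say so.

There is no pure-strategy Nash equilibrium.

(Yes, Yes): Faction A can switch to No (0 → 7). Not NE.
(Yes, No): Faction B can switch to Yes (5 → 7). Not NE.
(No, Yes): Faction B can switch to No (1 → 8). Not NE.
(No, No): Faction A can switch to Yes (4 → 5). Not NE.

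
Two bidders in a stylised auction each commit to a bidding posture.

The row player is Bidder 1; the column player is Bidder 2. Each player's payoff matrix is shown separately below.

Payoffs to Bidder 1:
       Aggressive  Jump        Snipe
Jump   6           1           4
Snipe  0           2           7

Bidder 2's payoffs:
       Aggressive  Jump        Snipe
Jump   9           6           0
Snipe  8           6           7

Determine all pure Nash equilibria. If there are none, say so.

Bidder 1 against Aggressive: payoffs 6, 0 → best response Jump.
Bidder 1 against Jump: payoffs 1, 2 → best response Snipe.
Bidder 1 against Snipe: payoffs 4, 7 → best response Snipe.
Bidder 2 against Jump: payoffs 9, 6, 0 → best response Aggressive.
Bidder 2 against Snipe: payoffs 8, 6, 7 → best response Aggressive.
Mutual best responses: (Jump, Aggressive).

Pure NE: (Jump, Aggressive)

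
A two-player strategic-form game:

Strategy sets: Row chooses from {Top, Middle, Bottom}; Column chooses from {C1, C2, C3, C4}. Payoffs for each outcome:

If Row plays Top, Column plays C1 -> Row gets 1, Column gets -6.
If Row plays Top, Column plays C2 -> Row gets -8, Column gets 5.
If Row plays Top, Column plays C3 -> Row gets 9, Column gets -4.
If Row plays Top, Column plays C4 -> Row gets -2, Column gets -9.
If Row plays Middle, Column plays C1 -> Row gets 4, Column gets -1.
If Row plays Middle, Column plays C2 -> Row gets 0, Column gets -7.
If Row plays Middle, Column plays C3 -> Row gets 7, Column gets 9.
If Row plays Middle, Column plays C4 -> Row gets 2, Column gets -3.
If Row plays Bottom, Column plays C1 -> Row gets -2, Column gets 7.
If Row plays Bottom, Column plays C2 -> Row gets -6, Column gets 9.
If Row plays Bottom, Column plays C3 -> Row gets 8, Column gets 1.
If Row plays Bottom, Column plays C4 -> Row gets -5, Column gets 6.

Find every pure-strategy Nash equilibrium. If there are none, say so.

For each player, find the best response to each opponent profile; mutual best responses are the pure NE.
Row against C1: payoffs 1, 4, -2 → best response Middle.
Row against C2: payoffs -8, 0, -6 → best response Middle.
Row against C3: payoffs 9, 7, 8 → best response Top.
Row against C4: payoffs -2, 2, -5 → best response Middle.
Column against Top: payoffs -6, 5, -4, -9 → best response C2.
Column against Middle: payoffs -1, -7, 9, -3 → best response C3.
Column against Bottom: payoffs 7, 9, 1, 6 → best response C2.
No profile is a mutual best response for all players.

This game has no pure Nash equilibrium.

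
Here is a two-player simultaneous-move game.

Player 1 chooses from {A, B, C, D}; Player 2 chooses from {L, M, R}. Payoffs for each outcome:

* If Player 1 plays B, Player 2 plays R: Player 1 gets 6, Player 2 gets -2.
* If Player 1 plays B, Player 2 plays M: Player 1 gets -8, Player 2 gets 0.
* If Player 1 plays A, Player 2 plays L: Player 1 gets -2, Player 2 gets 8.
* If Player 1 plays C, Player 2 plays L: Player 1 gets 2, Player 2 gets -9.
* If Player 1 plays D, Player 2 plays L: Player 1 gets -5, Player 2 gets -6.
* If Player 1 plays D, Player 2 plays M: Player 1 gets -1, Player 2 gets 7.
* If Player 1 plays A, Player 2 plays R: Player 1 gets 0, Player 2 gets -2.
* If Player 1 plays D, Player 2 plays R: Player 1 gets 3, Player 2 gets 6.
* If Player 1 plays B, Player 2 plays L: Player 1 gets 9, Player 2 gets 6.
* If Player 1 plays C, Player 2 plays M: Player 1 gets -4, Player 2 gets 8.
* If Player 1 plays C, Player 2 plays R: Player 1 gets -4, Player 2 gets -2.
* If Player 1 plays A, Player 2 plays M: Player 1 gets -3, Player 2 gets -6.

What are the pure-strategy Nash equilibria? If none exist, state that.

Player 1 against L: payoffs -2, 9, 2, -5 → best response B.
Player 1 against M: payoffs -3, -8, -4, -1 → best response D.
Player 1 against R: payoffs 0, 6, -4, 3 → best response B.
Player 2 against A: payoffs 8, -6, -2 → best response L.
Player 2 against B: payoffs 6, 0, -2 → best response L.
Player 2 against C: payoffs -9, 8, -2 → best response M.
Player 2 against D: payoffs -6, 7, 6 → best response M.
Mutual best responses: (B, L); (D, M).

Pure-strategy Nash equilibria: (B, L); (D, M)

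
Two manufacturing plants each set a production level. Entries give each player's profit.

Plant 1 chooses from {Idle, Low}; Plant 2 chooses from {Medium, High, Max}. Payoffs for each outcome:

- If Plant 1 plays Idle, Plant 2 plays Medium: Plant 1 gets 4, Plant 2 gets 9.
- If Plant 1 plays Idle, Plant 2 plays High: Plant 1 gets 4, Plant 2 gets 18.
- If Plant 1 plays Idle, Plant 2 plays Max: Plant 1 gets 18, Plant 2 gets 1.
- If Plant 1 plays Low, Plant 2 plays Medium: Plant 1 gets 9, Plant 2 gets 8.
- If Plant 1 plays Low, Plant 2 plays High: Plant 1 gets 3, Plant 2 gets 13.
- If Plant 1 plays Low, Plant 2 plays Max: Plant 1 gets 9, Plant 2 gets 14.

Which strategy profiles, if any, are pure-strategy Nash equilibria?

For each player, find the best response to each opponent profile; mutual best responses are the pure NE.
Plant 1 against Medium: payoffs 4, 9 → best response Low.
Plant 1 against High: payoffs 4, 3 → best response Idle.
Plant 1 against Max: payoffs 18, 9 → best response Idle.
Plant 2 against Idle: payoffs 9, 18, 1 → best response High.
Plant 2 against Low: payoffs 8, 13, 14 → best response Max.
Mutual best responses: (Idle, High).

The unique pure-strategy Nash equilibrium is (Idle, High).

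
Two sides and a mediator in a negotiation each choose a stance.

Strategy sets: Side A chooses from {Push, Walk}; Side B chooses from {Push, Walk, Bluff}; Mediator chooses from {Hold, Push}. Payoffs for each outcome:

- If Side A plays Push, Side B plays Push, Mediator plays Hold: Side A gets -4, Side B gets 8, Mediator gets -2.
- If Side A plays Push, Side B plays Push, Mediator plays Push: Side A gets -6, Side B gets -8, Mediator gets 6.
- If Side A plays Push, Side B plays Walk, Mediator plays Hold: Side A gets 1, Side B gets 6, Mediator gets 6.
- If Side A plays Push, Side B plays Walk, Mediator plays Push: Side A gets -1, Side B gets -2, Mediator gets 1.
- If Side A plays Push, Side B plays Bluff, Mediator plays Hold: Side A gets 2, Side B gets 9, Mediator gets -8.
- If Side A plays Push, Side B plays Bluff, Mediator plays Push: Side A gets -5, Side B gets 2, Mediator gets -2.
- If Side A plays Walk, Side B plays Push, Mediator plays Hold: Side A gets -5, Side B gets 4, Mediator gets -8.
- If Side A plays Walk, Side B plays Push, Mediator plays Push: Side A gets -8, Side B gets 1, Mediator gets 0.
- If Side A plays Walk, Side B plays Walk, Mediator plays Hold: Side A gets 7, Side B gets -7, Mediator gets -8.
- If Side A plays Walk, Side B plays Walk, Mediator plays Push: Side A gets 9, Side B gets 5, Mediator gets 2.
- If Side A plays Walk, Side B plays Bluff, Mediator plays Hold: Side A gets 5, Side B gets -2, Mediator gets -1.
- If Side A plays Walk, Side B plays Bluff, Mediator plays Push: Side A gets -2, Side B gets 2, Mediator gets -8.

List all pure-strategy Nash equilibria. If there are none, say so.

(Push, Push, Hold): Side B can switch to Bluff (8 → 9). Not NE.
(Push, Push, Push): Side B can switch to Walk (-8 → -2). Not NE.
(Push, Walk, Hold): Side A can switch to Walk (1 → 7). Not NE.
(Push, Walk, Push): Side A can switch to Walk (-1 → 9). Not NE.
(Push, Bluff, Hold): Side A can switch to Walk (2 → 5). Not NE.
(Push, Bluff, Push): Side A can switch to Walk (-5 → -2). Not NE.
(Walk, Push, Hold): Side A can switch to Push (-5 → -4). Not NE.
(Walk, Push, Push): Side A can switch to Push (-8 → -6). Not NE.
(Walk, Walk, Push): Side A gets 9, best alternative -1; Side B gets 5, best alternative 2; Mediator gets 2, best alternative -8. No profitable deviation — NE.
(The remaining 3 profiles each have a profitable deviation by the same check.)

The unique pure-strategy Nash equilibrium is (Walk, Walk, Push).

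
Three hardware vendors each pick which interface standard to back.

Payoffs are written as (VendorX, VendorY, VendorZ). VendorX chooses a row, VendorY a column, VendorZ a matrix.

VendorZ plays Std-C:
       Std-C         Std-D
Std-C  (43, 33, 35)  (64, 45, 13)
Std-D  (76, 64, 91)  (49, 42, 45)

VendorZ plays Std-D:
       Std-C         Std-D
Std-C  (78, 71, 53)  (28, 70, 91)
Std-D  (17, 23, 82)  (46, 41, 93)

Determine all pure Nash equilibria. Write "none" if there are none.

(Std-C, Std-C, Std-D); (Std-D, Std-C, Std-C); (Std-D, Std-D, Std-D)

(Std-C, Std-C, Std-C): VendorX can switch to Std-D (43 → 76). Not NE.
(Std-C, Std-C, Std-D): VendorX gets 78, best alternative 17; VendorY gets 71, best alternative 70; VendorZ gets 53, best alternative 35. No profitable deviation — NE.
(Std-C, Std-D, Std-C): VendorZ can switch to Std-D (13 → 91). Not NE.
(Std-C, Std-D, Std-D): VendorX can switch to Std-D (28 → 46). Not NE.
(Std-D, Std-C, Std-C): VendorX gets 76, best alternative 43; VendorY gets 64, best alternative 42; VendorZ gets 91, best alternative 82. No profitable deviation — NE.
(Std-D, Std-C, Std-D): VendorX can switch to Std-C (17 → 78). Not NE.
(Std-D, Std-D, Std-C): VendorX can switch to Std-C (49 → 64). Not NE.
(Std-D, Std-D, Std-D): VendorX gets 46, best alternative 28; VendorY gets 41, best alternative 23; VendorZ gets 93, best alternative 45. No profitable deviation — NE.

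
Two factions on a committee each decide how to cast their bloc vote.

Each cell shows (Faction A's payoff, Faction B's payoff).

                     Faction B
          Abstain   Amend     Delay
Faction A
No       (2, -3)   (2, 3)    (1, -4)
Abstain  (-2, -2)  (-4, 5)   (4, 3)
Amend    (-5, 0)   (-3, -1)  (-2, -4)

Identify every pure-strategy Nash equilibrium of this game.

Faction A against Abstain: payoffs 2, -2, -5 → best response No.
Faction A against Amend: payoffs 2, -4, -3 → best response No.
Faction A against Delay: payoffs 1, 4, -2 → best response Abstain.
Faction B against No: payoffs -3, 3, -4 → best response Amend.
Faction B against Abstain: payoffs -2, 5, 3 → best response Amend.
Faction B against Amend: payoffs 0, -1, -4 → best response Abstain.
Mutual best responses: (No, Amend).

Pure NE: (No, Amend)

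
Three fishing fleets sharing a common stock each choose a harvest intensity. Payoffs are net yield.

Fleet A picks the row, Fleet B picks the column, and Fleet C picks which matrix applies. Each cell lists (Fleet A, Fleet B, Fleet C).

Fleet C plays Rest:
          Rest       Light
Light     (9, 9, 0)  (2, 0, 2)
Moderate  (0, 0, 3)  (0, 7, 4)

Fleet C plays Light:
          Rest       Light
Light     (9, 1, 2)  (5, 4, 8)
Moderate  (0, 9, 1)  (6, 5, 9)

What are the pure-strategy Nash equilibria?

Mark each player's best response to every combination of opponents' strategies; a profile where every player is best-responding is a pure Nash equilibrium.
Fleet A against (Rest, Rest): payoffs 9, 0 → best response Light.
Fleet A against (Rest, Light): payoffs 9, 0 → best response Light.
Fleet A against (Light, Rest): payoffs 2, 0 → best response Light.
Fleet A against (Light, Light): payoffs 5, 6 → best response Moderate.
Fleet B against (Light, Rest): payoffs 9, 0 → best response Rest.
Fleet B against (Light, Light): payoffs 1, 4 → best response Light.
Fleet B against (Moderate, Rest): payoffs 0, 7 → best response Light.
Fleet B against (Moderate, Light): payoffs 9, 5 → best response Rest.
Fleet C against (Light, Rest): payoffs 0, 2 → best response Light.
Fleet C against (Light, Light): payoffs 2, 8 → best response Light.
Fleet C against (Moderate, Rest): payoffs 3, 1 → best response Rest.
Fleet C against (Moderate, Light): payoffs 4, 9 → best response Light.
No profile is a mutual best response for all players.

There is no pure-strategy Nash equilibrium.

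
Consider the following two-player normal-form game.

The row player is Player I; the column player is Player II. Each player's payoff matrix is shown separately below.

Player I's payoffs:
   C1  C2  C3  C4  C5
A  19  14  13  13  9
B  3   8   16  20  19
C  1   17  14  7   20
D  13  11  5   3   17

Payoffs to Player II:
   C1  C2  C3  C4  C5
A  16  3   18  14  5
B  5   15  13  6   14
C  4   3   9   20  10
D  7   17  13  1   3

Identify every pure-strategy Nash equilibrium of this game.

none

Player I against C1: payoffs 19, 3, 1, 13 → best response A.
Player I against C2: payoffs 14, 8, 17, 11 → best response C.
Player I against C3: payoffs 13, 16, 14, 5 → best response B.
Player I against C4: payoffs 13, 20, 7, 3 → best response B.
Player I against C5: payoffs 9, 19, 20, 17 → best response C.
Player II against A: payoffs 16, 3, 18, 14, 5 → best response C3.
Player II against B: payoffs 5, 15, 13, 6, 14 → best response C2.
Player II against C: payoffs 4, 3, 9, 20, 10 → best response C4.
Player II against D: payoffs 7, 17, 13, 1, 3 → best response C2.
No profile is a mutual best response for all players.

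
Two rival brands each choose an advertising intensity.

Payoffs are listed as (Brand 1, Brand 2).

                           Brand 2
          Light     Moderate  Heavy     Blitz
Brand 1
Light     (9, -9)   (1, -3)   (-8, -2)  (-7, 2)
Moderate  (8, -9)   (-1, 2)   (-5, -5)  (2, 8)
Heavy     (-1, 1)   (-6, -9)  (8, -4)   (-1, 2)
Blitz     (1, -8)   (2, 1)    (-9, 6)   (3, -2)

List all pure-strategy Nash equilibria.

There is no pure-strategy Nash equilibrium.

For each player, find the best response to each opponent profile; mutual best responses are the pure NE.
Brand 1 against Light: payoffs 9, 8, -1, 1 → best response Light.
Brand 1 against Moderate: payoffs 1, -1, -6, 2 → best response Blitz.
Brand 1 against Heavy: payoffs -8, -5, 8, -9 → best response Heavy.
Brand 1 against Blitz: payoffs -7, 2, -1, 3 → best response Blitz.
Brand 2 against Light: payoffs -9, -3, -2, 2 → best response Blitz.
Brand 2 against Moderate: payoffs -9, 2, -5, 8 → best response Blitz.
Brand 2 against Heavy: payoffs 1, -9, -4, 2 → best response Blitz.
Brand 2 against Blitz: payoffs -8, 1, 6, -2 → best response Heavy.
No profile is a mutual best response for all players.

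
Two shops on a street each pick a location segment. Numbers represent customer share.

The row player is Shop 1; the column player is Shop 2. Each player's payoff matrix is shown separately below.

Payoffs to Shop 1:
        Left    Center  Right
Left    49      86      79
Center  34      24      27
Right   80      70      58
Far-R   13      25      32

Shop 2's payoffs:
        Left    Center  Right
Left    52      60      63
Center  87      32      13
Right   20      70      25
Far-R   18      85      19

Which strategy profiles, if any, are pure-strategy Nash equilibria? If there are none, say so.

(Left, Right)

Check each profile: it is a Nash equilibrium iff no player can strictly gain by switching unilaterally.
(Left, Left): Shop 1 can switch to Right (49 → 80). Not NE.
(Left, Center): Shop 2 can switch to Right (60 → 63). Not NE.
(Left, Right): Shop 1 gets 79, best alternative 58; Shop 2 gets 63, best alternative 60. No profitable deviation — NE.
(Center, Left): Shop 1 can switch to Left (34 → 49). Not NE.
(Center, Center): Shop 1 can switch to Left (24 → 86). Not NE.
(Center, Right): Shop 1 can switch to Left (27 → 79). Not NE.
(Right, Left): Shop 2 can switch to Center (20 → 70). Not NE.
(Right, Center): Shop 1 can switch to Left (70 → 86). Not NE.
(Right, Right): Shop 1 can switch to Left (58 → 79). Not NE.
(The remaining 3 profiles each have a profitable deviation by the same check.)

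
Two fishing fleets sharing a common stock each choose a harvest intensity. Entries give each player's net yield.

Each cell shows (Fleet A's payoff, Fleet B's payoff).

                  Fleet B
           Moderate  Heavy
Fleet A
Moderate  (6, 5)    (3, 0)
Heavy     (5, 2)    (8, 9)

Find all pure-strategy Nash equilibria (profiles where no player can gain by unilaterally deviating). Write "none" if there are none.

Pure-strategy Nash equilibria: (Moderate, Moderate); (Heavy, Heavy)

(Moderate, Moderate): Fleet A gets 6, best alternative 5; Fleet B gets 5, best alternative 0. No profitable deviation — NE.
(Moderate, Heavy): Fleet A can switch to Heavy (3 → 8). Not NE.
(Heavy, Moderate): Fleet A can switch to Moderate (5 → 6). Not NE.
(Heavy, Heavy): Fleet A gets 8, best alternative 3; Fleet B gets 9, best alternative 2. No profitable deviation — NE.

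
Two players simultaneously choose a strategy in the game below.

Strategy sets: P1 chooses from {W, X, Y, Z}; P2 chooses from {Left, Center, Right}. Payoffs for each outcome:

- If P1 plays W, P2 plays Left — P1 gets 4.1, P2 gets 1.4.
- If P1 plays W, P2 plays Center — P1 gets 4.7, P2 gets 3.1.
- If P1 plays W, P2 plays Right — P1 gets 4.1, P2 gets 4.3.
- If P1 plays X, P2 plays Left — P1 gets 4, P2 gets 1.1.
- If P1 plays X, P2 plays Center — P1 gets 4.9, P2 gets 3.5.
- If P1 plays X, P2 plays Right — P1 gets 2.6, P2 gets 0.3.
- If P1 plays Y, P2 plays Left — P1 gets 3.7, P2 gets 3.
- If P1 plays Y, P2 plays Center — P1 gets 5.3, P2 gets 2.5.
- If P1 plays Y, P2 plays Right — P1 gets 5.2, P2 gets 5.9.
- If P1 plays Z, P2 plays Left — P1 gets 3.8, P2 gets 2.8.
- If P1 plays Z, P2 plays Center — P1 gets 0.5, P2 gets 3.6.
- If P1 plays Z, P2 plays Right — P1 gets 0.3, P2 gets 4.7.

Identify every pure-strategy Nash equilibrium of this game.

The unique pure-strategy Nash equilibrium is (Y, Right).

Mark each player's best response to every combination of opponents' strategies; a profile where every player is best-responding is a pure Nash equilibrium.
P1 against Left: payoffs 4.1, 4, 3.7, 3.8 → best response W.
P1 against Center: payoffs 4.7, 4.9, 5.3, 0.5 → best response Y.
P1 against Right: payoffs 4.1, 2.6, 5.2, 0.3 → best response Y.
P2 against W: payoffs 1.4, 3.1, 4.3 → best response Right.
P2 against X: payoffs 1.1, 3.5, 0.3 → best response Center.
P2 against Y: payoffs 3, 2.5, 5.9 → best response Right.
P2 against Z: payoffs 2.8, 3.6, 4.7 → best response Right.
Mutual best responses: (Y, Right).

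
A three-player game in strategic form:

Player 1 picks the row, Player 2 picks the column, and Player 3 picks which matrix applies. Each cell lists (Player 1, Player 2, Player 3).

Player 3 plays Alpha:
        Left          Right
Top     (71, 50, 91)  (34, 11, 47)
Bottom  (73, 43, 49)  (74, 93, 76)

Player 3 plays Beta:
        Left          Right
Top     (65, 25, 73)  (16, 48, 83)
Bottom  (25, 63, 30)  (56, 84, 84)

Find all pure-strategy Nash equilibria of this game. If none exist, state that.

(Top, Left, Alpha): Player 1 can switch to Bottom (71 → 73). Not NE.
(Top, Left, Beta): Player 2 can switch to Right (25 → 48). Not NE.
(Top, Right, Alpha): Player 1 can switch to Bottom (34 → 74). Not NE.
(Top, Right, Beta): Player 1 can switch to Bottom (16 → 56). Not NE.
(Bottom, Left, Alpha): Player 2 can switch to Right (43 → 93). Not NE.
(Bottom, Left, Beta): Player 1 can switch to Top (25 → 65). Not NE.
(Bottom, Right, Alpha): Player 3 can switch to Beta (76 → 84). Not NE.
(Bottom, Right, Beta): Player 1 gets 56, best alternative 16; Player 2 gets 84, best alternative 63; Player 3 gets 84, best alternative 76. No profitable deviation — NE.

The unique pure-strategy Nash equilibrium is (Bottom, Right, Beta).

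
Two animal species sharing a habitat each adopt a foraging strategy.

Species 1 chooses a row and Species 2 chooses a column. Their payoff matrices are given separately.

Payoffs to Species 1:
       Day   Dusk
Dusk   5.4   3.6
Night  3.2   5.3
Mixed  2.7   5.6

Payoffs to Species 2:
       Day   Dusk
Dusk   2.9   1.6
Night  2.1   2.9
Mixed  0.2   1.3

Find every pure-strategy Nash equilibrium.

Pure-strategy Nash equilibria: (Dusk, Day) and (Mixed, Dusk)

Species 1 against Day: payoffs 5.4, 3.2, 2.7 → best response Dusk.
Species 1 against Dusk: payoffs 3.6, 5.3, 5.6 → best response Mixed.
Species 2 against Dusk: payoffs 2.9, 1.6 → best response Day.
Species 2 against Night: payoffs 2.1, 2.9 → best response Dusk.
Species 2 against Mixed: payoffs 0.2, 1.3 → best response Dusk.
Mutual best responses: (Dusk, Day); (Mixed, Dusk).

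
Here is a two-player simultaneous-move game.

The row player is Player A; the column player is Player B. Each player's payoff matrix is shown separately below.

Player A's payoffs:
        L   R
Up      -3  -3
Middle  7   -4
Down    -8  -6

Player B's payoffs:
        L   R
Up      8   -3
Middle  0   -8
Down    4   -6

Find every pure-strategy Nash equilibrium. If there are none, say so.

(Middle, L)

Player A against L: payoffs -3, 7, -8 → best response Middle.
Player A against R: payoffs -3, -4, -6 → best response Up.
Player B against Up: payoffs 8, -3 → best response L.
Player B against Middle: payoffs 0, -8 → best response L.
Player B against Down: payoffs 4, -6 → best response L.
Mutual best responses: (Middle, L).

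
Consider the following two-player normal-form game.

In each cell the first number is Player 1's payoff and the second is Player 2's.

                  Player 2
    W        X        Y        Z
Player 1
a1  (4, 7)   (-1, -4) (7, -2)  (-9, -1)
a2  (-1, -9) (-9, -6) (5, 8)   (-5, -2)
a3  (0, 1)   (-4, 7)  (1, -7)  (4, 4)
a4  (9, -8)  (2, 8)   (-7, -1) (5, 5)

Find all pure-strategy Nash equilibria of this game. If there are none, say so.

The unique pure-strategy Nash equilibrium is (a4, X).

(a1, W): Player 1 can switch to a4 (4 → 9). Not NE.
(a1, X): Player 1 can switch to a4 (-1 → 2). Not NE.
(a1, Y): Player 2 can switch to W (-2 → 7). Not NE.
(a1, Z): Player 1 can switch to a2 (-9 → -5). Not NE.
(a2, W): Player 1 can switch to a1 (-1 → 4). Not NE.
(a2, X): Player 1 can switch to a1 (-9 → -1). Not NE.
(a2, Y): Player 1 can switch to a1 (5 → 7). Not NE.
(a2, Z): Player 1 can switch to a3 (-5 → 4). Not NE.
(a3, W): Player 1 can switch to a1 (0 → 4). Not NE.
(a3, X): Player 1 can switch to a1 (-4 → -1). Not NE.
(a4, X): Player 1 gets 2, best alternative -1; Player 2 gets 8, best alternative 5. No profitable deviation — NE.
(The remaining 5 profiles each have a profitable deviation by the same check.)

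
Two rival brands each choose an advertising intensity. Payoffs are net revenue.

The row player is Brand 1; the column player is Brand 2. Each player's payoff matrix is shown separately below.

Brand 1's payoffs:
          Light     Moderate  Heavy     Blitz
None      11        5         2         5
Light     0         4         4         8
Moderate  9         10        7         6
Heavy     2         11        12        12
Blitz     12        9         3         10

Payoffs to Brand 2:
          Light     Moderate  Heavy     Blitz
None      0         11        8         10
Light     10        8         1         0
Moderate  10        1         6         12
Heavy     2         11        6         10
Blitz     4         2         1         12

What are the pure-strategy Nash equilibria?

The unique pure-strategy Nash equilibrium is (Heavy, Moderate).

(None, Light): Brand 1 can switch to Blitz (11 → 12). Not NE.
(None, Moderate): Brand 1 can switch to Moderate (5 → 10). Not NE.
(None, Heavy): Brand 1 can switch to Light (2 → 4). Not NE.
(None, Blitz): Brand 1 can switch to Light (5 → 8). Not NE.
(Light, Light): Brand 1 can switch to None (0 → 11). Not NE.
(Light, Moderate): Brand 1 can switch to None (4 → 5). Not NE.
(Light, Heavy): Brand 1 can switch to Moderate (4 → 7). Not NE.
(Light, Blitz): Brand 1 can switch to Heavy (8 → 12). Not NE.
(Moderate, Light): Brand 1 can switch to None (9 → 11). Not NE.
(Moderate, Moderate): Brand 1 can switch to Heavy (10 → 11). Not NE.
(Heavy, Moderate): Brand 1 gets 11, best alternative 10; Brand 2 gets 11, best alternative 10. No profitable deviation — NE.
(The remaining 9 profiles each have a profitable deviation by the same check.)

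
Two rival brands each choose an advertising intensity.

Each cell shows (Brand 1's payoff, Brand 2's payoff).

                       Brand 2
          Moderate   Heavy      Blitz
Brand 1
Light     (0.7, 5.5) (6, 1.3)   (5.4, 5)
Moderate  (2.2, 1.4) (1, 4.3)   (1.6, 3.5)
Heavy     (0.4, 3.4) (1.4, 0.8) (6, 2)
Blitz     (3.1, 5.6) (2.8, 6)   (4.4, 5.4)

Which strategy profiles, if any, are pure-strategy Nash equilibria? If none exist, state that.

For each strategy profile, look for a profitable unilateral deviation.
(Light, Moderate): Brand 1 can switch to Moderate (0.7 → 2.2). Not NE.
(Light, Heavy): Brand 2 can switch to Moderate (1.3 → 5.5). Not NE.
(Light, Blitz): Brand 1 can switch to Heavy (5.4 → 6). Not NE.
(Moderate, Moderate): Brand 1 can switch to Blitz (2.2 → 3.1). Not NE.
(Moderate, Heavy): Brand 1 can switch to Light (1 → 6). Not NE.
(Moderate, Blitz): Brand 1 can switch to Light (1.6 → 5.4). Not NE.
(Heavy, Moderate): Brand 1 can switch to Light (0.4 → 0.7). Not NE.
(Heavy, Heavy): Brand 1 can switch to Light (1.4 → 6). Not NE.
(Heavy, Blitz): Brand 2 can switch to Moderate (2 → 3.4). Not NE.
(Blitz, Moderate): Brand 2 can switch to Heavy (5.6 → 6). Not NE.
(Blitz, Heavy): Brand 1 can switch to Light (2.8 → 6). Not NE.
(Blitz, Blitz): Brand 1 can switch to Light (4.4 → 5.4). Not NE.

This game has no pure Nash equilibrium.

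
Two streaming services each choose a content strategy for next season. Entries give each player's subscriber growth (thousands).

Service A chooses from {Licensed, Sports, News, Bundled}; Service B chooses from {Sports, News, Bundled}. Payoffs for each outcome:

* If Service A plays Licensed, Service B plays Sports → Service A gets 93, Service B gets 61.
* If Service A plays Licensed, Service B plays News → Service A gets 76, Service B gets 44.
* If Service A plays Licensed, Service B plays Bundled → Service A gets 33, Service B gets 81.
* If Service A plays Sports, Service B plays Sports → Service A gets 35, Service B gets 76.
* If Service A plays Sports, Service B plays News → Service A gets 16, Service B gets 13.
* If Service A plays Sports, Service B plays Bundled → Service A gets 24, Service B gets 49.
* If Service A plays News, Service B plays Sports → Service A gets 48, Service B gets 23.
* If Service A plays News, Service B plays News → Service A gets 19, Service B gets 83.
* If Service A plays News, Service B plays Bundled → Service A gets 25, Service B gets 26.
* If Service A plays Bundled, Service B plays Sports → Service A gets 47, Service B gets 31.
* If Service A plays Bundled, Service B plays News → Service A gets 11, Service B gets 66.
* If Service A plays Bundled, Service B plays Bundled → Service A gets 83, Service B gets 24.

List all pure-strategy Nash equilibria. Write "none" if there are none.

This game has no pure Nash equilibrium.

Service A against Sports: payoffs 93, 35, 48, 47 → best response Licensed.
Service A against News: payoffs 76, 16, 19, 11 → best response Licensed.
Service A against Bundled: payoffs 33, 24, 25, 83 → best response Bundled.
Service B against Licensed: payoffs 61, 44, 81 → best response Bundled.
Service B against Sports: payoffs 76, 13, 49 → best response Sports.
Service B against News: payoffs 23, 83, 26 → best response News.
Service B against Bundled: payoffs 31, 66, 24 → best response News.
No profile is a mutual best response for all players.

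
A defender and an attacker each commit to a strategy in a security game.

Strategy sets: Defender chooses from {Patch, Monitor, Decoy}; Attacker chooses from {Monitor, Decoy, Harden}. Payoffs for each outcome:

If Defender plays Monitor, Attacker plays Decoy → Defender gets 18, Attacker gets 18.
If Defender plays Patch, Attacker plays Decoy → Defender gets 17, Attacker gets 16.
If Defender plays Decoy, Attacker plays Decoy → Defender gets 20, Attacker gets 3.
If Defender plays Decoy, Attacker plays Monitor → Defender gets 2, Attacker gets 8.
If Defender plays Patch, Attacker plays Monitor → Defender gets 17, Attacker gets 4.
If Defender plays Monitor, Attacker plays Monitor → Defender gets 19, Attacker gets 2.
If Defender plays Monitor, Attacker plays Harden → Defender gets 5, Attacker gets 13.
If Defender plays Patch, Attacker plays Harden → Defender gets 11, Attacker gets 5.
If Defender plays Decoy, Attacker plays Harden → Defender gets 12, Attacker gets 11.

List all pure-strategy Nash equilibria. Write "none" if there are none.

Pure NE: (Decoy, Harden)

(Patch, Monitor): Defender can switch to Monitor (17 → 19). Not NE.
(Patch, Decoy): Defender can switch to Monitor (17 → 18). Not NE.
(Patch, Harden): Defender can switch to Decoy (11 → 12). Not NE.
(Monitor, Monitor): Attacker can switch to Decoy (2 → 18). Not NE.
(Monitor, Decoy): Defender can switch to Decoy (18 → 20). Not NE.
(Monitor, Harden): Defender can switch to Patch (5 → 11). Not NE.
(Decoy, Monitor): Defender can switch to Patch (2 → 17). Not NE.
(Decoy, Decoy): Attacker can switch to Monitor (3 → 8). Not NE.
(Decoy, Harden): Defender gets 12, best alternative 11; Attacker gets 11, best alternative 8. No profitable deviation — NE.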